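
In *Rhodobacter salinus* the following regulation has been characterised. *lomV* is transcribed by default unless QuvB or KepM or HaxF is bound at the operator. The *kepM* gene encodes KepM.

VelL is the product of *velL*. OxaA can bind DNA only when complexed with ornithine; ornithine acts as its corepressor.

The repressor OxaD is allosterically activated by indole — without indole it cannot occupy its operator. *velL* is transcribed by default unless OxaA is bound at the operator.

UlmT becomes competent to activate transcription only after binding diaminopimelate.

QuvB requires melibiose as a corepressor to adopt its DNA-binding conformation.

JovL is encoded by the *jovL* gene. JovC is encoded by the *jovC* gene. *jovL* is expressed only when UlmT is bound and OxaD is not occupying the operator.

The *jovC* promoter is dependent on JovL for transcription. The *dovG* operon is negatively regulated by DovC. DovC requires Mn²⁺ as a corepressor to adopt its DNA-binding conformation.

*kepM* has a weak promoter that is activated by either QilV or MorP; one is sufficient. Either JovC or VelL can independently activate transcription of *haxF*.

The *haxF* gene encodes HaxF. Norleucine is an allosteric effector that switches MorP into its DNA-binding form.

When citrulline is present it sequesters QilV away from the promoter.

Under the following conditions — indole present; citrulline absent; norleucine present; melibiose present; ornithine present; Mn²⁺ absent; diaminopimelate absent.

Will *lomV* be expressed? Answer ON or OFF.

Melibiose is present, so QuvB is active.
Citrulline is absent, so QilV is active.
Norleucine is present, so MorP is active.
Activator QilV is present, so *kepM* is transcribed.
So KepM is produced and active.
Indole is present, so OxaD is active.
Diaminopimelate is absent, so UlmT is inactive.
With repressor OxaD bound, *jovL* is not transcribed.
So JovL is not produced.
Required activator JovL is absent, so *jovC* is not transcribed.
So JovC is not produced.
Ornithine is present, so OxaA is active.
With repressor OxaA bound, *velL* is not transcribed.
So VelL is not produced.
No activator is available at the *haxF* promoter, so *haxF* is not transcribed.
So HaxF is not produced.
With repressor QuvB bound, *lomV* is not transcribed.

OFF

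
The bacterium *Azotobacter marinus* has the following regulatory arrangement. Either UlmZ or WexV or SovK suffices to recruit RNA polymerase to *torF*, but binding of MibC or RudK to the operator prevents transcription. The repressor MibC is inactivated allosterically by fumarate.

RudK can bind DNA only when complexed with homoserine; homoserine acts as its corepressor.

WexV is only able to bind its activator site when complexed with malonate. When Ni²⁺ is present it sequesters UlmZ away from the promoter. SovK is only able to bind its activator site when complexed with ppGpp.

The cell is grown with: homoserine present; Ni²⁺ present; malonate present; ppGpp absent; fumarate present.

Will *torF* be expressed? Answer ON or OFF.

Ni²⁺ is present, so UlmZ is inactive.
Malonate is present, so WexV is active.
ppGpp is absent, so SovK is inactive.
Fumarate is present, so MibC is inactive.
Homoserine is present, so RudK is active.
With repressor RudK bound, *torF* is not transcribed.

OFF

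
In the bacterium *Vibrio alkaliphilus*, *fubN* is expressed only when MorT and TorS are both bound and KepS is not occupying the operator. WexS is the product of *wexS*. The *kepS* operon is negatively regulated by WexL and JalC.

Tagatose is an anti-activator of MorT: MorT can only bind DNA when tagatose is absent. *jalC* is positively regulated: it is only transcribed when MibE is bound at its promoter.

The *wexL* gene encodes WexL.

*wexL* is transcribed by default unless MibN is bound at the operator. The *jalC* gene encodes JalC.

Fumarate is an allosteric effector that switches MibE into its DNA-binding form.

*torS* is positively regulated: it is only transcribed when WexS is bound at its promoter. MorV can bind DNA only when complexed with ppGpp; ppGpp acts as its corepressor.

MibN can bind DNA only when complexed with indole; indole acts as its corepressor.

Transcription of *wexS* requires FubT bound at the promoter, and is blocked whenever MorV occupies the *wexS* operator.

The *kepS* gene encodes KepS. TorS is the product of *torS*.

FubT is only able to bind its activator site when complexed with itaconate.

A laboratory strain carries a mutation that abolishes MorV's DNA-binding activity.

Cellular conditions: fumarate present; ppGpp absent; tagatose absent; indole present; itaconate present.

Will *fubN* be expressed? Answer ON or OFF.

ON

Tagatose is absent, so MorT is active.
Itaconate is present, so FubT is active.
MorV is non-functional in this strain, so it has no effect.
No repressor is bound and FubT is active, so *wexS* is transcribed.
So WexS is produced and active.
No repressor is bound and WexS is active, so *torS* is transcribed.
So TorS is produced and active.
Indole is present, so MibN is active.
With repressor MibN bound, *wexL* is not transcribed.
So WexL is not produced.
Fumarate is present, so MibE is active.
No repressor is bound and MibE is active, so *jalC* is transcribed.
So JalC is produced and active.
With repressor JalC bound, *kepS* is not transcribed.
So KepS is not produced.
No repressor is bound and MorT and TorS are active, so *fubN* is transcribed.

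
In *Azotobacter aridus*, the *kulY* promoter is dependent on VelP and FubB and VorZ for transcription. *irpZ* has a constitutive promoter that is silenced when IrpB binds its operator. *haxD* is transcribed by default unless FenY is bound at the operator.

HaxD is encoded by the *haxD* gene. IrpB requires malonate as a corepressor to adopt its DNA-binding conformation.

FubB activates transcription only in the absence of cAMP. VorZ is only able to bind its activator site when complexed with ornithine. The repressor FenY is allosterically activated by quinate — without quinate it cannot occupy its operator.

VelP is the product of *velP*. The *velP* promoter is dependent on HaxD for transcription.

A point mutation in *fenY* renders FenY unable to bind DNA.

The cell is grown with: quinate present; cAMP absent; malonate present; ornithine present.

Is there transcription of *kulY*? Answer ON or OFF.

FenY is non-functional in this strain, so it has no effect.
With no repressor bound, *haxD* is transcribed.
So HaxD is produced and active.
No repressor is bound and HaxD is active, so *velP* is transcribed.
So VelP is produced and active.
cAMP is absent, so FubB is active.
Ornithine is present, so VorZ is active.
No repressor is bound and VelP and FubB and VorZ are active, so *kulY* is transcribed.

ON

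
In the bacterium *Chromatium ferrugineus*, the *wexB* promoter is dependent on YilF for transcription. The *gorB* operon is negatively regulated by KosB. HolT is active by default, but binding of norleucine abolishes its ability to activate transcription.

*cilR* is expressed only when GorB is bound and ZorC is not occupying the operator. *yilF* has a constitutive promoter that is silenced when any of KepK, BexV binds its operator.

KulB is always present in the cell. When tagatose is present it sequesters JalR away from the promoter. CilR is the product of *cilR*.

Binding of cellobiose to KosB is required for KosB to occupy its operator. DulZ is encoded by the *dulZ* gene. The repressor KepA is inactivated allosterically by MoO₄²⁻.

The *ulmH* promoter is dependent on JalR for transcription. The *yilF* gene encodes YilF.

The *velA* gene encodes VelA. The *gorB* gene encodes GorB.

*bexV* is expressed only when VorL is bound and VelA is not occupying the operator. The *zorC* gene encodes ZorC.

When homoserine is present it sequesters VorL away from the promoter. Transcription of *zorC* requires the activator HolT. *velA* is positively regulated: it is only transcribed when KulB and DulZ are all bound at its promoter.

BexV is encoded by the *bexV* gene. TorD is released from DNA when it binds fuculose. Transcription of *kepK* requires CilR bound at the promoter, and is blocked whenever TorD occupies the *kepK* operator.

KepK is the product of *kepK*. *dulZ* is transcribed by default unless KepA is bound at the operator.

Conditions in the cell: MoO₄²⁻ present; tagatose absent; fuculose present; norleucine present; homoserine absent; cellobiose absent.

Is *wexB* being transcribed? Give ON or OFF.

Cellobiose is absent, so KosB is inactive.
With no repressor bound, *gorB* is transcribed.
So GorB is produced and active.
Norleucine is present, so HolT is inactive.
Required activator HolT is absent, so *zorC* is not transcribed.
So ZorC is not produced.
No repressor is bound and GorB is active, so *cilR* is transcribed.
So CilR is produced and active.
Fuculose is present, so TorD is inactive.
No repressor is bound and CilR is active, so *kepK* is transcribed.
So KepK is produced and active.
Homoserine is absent, so VorL is active.
KulB is produced constitutively and is active.
MoO₄²⁻ is present, so KepA is inactive.
With no repressor bound, *dulZ* is transcribed.
So DulZ is produced and active.
No repressor is bound and KulB and DulZ are active, so *velA* is transcribed.
So VelA is produced and active.
With repressor VelA bound, *bexV* is not transcribed.
So BexV is not produced.
With repressor KepK bound, *yilF* is not transcribed.
So YilF is not produced.
Required activator YilF is absent, so *wexB* is not transcribed.

OFF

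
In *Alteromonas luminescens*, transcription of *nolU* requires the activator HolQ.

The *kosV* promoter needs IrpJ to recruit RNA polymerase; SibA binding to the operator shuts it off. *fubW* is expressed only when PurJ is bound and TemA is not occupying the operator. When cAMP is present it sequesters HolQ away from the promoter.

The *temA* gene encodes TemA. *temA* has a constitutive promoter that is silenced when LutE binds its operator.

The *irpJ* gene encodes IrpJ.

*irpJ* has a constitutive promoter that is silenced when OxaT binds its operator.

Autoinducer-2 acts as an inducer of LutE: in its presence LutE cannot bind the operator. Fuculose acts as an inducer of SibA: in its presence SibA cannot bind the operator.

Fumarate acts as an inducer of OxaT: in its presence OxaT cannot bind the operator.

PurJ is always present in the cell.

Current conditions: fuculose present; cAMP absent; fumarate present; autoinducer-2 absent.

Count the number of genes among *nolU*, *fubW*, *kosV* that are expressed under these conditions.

3

cAMP is absent, so HolQ is active.
No repressor is bound and HolQ is active, so *nolU* is transcribed.
→ *nolU* is ON.
Autoinducer-2 is absent, so LutE is active.
With repressor LutE bound, *temA* is not transcribed.
So TemA is not produced.
PurJ is produced constitutively and is active.
No repressor is bound and PurJ is active, so *fubW* is transcribed.
→ *fubW* is ON.
Fuculose is present, so SibA is inactive.
Fumarate is present, so OxaT is inactive.
With no repressor bound, *irpJ* is transcribed.
So IrpJ is produced and active.
No repressor is bound and IrpJ is active, so *kosV* is transcribed.
→ *kosV* is ON.
3 of the 3 genes are transcribed.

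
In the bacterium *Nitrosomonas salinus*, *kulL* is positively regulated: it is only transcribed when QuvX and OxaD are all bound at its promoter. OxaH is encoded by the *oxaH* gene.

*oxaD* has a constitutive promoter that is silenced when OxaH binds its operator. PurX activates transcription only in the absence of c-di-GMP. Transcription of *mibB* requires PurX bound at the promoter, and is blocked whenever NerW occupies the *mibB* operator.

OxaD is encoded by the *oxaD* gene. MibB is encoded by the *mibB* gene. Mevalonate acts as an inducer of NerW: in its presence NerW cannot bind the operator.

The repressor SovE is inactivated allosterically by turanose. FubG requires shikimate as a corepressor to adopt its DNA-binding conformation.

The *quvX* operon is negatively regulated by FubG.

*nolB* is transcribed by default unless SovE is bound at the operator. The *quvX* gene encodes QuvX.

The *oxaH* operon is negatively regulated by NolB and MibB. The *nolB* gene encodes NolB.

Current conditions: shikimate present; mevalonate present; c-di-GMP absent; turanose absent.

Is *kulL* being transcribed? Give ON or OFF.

OFF

Shikimate is present, so FubG is active.
With repressor FubG bound, *quvX* is not transcribed.
So QuvX is not produced.
Turanose is absent, so SovE is active.
With repressor SovE bound, *nolB* is not transcribed.
So NolB is not produced.
c-di-GMP is absent, so PurX is active.
Mevalonate is present, so NerW is inactive.
No repressor is bound and PurX is active, so *mibB* is transcribed.
So MibB is produced and active.
With repressor MibB bound, *oxaH* is not transcribed.
So OxaH is not produced.
With no repressor bound, *oxaD* is transcribed.
So OxaD is produced and active.
Required activator QuvX is absent, so *kulL* is not transcribed.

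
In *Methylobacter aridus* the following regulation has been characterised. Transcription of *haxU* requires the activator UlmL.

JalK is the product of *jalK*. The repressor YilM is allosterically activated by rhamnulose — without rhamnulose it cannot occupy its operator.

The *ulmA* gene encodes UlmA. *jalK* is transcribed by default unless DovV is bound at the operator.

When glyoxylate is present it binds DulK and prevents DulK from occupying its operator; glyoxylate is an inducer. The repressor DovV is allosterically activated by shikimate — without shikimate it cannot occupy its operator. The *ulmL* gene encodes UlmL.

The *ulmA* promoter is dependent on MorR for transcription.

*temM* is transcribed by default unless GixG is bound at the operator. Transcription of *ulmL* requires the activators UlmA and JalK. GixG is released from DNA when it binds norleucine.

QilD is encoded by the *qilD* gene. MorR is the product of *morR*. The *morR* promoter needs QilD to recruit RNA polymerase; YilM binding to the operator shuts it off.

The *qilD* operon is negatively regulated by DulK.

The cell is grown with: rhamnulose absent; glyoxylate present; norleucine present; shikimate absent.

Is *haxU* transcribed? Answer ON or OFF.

Glyoxylate is present, so DulK is inactive.
With no repressor bound, *qilD* is transcribed.
So QilD is produced and active.
Rhamnulose is absent, so YilM is inactive.
No repressor is bound and QilD is active, so *morR* is transcribed.
So MorR is produced and active.
No repressor is bound and MorR is active, so *ulmA* is transcribed.
So UlmA is produced and active.
Shikimate is absent, so DovV is inactive.
With no repressor bound, *jalK* is transcribed.
So JalK is produced and active.
No repressor is bound and UlmA and JalK are active, so *ulmL* is transcribed.
So UlmL is produced and active.
No repressor is bound and UlmL is active, so *haxU* is transcribed.

ON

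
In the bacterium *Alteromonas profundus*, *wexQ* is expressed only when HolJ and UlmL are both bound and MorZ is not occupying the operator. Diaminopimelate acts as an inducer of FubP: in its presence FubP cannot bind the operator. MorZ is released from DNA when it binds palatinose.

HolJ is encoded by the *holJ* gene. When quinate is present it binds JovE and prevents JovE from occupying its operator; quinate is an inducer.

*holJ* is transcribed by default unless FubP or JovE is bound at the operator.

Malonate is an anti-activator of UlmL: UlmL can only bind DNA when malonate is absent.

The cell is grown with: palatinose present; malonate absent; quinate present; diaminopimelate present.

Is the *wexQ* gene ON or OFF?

ON

Palatinose is present, so MorZ is inactive.
Diaminopimelate is present, so FubP is inactive.
Quinate is present, so JovE is inactive.
With no repressor bound, *holJ* is transcribed.
So HolJ is produced and active.
Malonate is absent, so UlmL is active.
No repressor is bound and HolJ and UlmL are active, so *wexQ* is transcribed.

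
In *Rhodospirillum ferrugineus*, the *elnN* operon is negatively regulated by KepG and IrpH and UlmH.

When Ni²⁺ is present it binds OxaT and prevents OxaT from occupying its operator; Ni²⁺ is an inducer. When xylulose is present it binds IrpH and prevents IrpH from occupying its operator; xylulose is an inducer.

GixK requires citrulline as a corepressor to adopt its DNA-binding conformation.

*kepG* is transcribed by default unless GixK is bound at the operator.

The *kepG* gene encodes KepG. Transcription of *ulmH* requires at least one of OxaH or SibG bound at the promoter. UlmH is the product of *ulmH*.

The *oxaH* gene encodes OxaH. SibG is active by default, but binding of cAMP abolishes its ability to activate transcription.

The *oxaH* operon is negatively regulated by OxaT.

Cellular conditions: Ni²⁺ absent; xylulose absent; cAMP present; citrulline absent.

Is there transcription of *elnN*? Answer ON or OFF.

OFF

Citrulline is absent, so GixK is inactive.
With no repressor bound, *kepG* is transcribed.
So KepG is produced and active.
Xylulose is absent, so IrpH is active.
Ni²⁺ is absent, so OxaT is active.
With repressor OxaT bound, *oxaH* is not transcribed.
So OxaH is not produced.
cAMP is present, so SibG is inactive.
No activator is available at the *ulmH* promoter, so *ulmH* is not transcribed.
So UlmH is not produced.
With repressor KepG bound, *elnN* is not transcribed.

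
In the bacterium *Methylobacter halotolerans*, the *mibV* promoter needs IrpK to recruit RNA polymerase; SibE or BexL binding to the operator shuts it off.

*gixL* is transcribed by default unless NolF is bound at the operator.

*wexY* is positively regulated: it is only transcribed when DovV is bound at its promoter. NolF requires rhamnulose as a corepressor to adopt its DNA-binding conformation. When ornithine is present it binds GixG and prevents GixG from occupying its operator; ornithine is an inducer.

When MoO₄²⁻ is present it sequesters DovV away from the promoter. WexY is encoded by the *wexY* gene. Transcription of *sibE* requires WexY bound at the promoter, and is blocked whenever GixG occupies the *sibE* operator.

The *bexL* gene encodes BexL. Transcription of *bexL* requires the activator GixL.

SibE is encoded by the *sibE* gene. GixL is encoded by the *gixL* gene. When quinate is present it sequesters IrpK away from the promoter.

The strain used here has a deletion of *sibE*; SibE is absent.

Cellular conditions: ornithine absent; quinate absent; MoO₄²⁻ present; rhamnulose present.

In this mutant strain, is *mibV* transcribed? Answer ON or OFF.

Quinate is absent, so IrpK is active.
SibE is non-functional in this strain, so it has no effect.
Rhamnulose is present, so NolF is active.
With repressor NolF bound, *gixL* is not transcribed.
So GixL is not produced.
Required activator GixL is absent, so *bexL* is not transcribed.
So BexL is not produced.
No repressor is bound and IrpK is active, so *mibV* is transcribed.

ON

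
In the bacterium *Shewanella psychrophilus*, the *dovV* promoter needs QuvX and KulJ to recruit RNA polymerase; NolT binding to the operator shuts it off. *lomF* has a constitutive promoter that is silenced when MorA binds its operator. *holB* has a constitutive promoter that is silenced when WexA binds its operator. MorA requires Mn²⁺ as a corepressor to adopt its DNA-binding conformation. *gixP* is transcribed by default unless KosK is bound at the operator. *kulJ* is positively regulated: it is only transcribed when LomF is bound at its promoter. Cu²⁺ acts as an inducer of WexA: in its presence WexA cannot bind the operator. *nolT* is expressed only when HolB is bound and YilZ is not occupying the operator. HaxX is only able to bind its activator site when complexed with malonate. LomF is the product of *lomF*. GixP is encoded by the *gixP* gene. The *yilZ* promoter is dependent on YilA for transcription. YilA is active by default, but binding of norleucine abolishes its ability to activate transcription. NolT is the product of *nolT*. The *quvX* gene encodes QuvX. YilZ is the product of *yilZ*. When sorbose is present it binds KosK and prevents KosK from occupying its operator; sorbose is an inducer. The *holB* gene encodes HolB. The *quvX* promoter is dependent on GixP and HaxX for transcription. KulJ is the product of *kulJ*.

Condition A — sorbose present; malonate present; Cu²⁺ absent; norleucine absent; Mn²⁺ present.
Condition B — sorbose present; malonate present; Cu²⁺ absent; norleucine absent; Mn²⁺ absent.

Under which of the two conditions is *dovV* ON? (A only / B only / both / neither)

B only

Condition A:
Sorbose is present, so KosK is inactive.
With no repressor bound, *gixP* is transcribed.
So GixP is produced and active.
Malonate is present, so HaxX is active.
No repressor is bound and GixP and HaxX are active, so *quvX* is transcribed.
So QuvX is produced and active.
Cu²⁺ is absent, so WexA is active.
With repressor WexA bound, *holB* is not transcribed.
So HolB is not produced.
Norleucine is absent, so YilA is active.
No repressor is bound and YilA is active, so *yilZ* is transcribed.
So YilZ is produced and active.
With repressor YilZ bound, *nolT* is not transcribed.
So NolT is not produced.
Mn²⁺ is present, so MorA is active.
With repressor MorA bound, *lomF* is not transcribed.
So LomF is not produced.
Required activator LomF is absent, so *kulJ* is not transcribed.
So KulJ is not produced.
Required activator KulJ is absent, so *dovV* is not transcribed.
→ *dovV* is OFF in A.
Condition B:
Sorbose is present, so KosK is inactive.
With no repressor bound, *gixP* is transcribed.
So GixP is produced and active.
Malonate is present, so HaxX is active.
No repressor is bound and GixP and HaxX are active, so *quvX* is transcribed.
So QuvX is produced and active.
Cu²⁺ is absent, so WexA is active.
With repressor WexA bound, *holB* is not transcribed.
So HolB is not produced.
Norleucine is absent, so YilA is active.
No repressor is bound and YilA is active, so *yilZ* is transcribed.
So YilZ is produced and active.
With repressor YilZ bound, *nolT* is not transcribed.
So NolT is not produced.
Mn²⁺ is absent, so MorA is inactive.
With no repressor bound, *lomF* is transcribed.
So LomF is produced and active.
No repressor is bound and LomF is active, so *kulJ* is transcribed.
So KulJ is produced and active.
No repressor is bound and QuvX and KulJ are active, so *dovV* is transcribed.
→ *dovV* is ON in B.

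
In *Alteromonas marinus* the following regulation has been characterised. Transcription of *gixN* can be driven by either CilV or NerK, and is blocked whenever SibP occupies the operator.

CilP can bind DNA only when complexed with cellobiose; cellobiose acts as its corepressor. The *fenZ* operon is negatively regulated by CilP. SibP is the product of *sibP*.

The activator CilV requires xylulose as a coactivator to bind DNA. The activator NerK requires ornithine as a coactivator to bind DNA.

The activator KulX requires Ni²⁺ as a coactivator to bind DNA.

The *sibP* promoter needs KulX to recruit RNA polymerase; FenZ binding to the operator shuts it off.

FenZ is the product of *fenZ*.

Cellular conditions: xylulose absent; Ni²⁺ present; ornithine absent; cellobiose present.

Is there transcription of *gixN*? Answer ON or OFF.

OFF

Xylulose is absent, so CilV is inactive.
Ornithine is absent, so NerK is inactive.
Cellobiose is present, so CilP is active.
With repressor CilP bound, *fenZ* is not transcribed.
So FenZ is not produced.
Ni²⁺ is present, so KulX is active.
No repressor is bound and KulX is active, so *sibP* is transcribed.
So SibP is produced and active.
With repressor SibP bound, *gixN* is not transcribed.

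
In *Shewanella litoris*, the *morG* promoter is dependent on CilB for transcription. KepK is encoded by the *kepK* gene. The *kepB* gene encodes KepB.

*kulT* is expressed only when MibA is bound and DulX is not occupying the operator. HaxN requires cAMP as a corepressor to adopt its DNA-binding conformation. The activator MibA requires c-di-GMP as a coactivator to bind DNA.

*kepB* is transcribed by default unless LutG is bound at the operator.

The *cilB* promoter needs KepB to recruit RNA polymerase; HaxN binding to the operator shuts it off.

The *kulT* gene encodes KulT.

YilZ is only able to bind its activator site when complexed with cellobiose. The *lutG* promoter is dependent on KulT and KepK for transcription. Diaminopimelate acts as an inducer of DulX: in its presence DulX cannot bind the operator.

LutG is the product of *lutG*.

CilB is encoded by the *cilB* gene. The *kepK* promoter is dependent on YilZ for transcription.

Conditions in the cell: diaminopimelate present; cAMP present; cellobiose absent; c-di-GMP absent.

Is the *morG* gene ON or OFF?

c-di-GMP is absent, so MibA is inactive.
Diaminopimelate is present, so DulX is inactive.
Required activator MibA is absent, so *kulT* is not transcribed.
So KulT is not produced.
Cellobiose is absent, so YilZ is inactive.
Required activator YilZ is absent, so *kepK* is not transcribed.
So KepK is not produced.
Required activator KulT is absent, so *lutG* is not transcribed.
So LutG is not produced.
With no repressor bound, *kepB* is transcribed.
So KepB is produced and active.
cAMP is present, so HaxN is active.
With repressor HaxN bound, *cilB* is not transcribed.
So CilB is not produced.
Required activator CilB is absent, so *morG* is not transcribed.

OFF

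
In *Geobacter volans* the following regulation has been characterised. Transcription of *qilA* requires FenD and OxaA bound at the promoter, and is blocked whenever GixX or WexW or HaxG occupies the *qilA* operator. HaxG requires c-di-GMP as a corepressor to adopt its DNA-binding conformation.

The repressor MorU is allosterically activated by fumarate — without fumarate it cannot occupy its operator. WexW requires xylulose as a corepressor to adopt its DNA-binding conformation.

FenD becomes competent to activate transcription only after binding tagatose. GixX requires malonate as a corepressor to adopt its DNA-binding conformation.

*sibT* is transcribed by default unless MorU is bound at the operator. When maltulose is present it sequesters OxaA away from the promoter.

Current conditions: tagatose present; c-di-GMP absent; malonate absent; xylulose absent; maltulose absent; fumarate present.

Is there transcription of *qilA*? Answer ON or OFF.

Malonate is absent, so GixX is inactive.
Tagatose is present, so FenD is active.
Xylulose is absent, so WexW is inactive.
Maltulose is absent, so OxaA is active.
c-di-GMP is absent, so HaxG is inactive.
No repressor is bound and FenD and OxaA are active, so *qilA* is transcribed.

ON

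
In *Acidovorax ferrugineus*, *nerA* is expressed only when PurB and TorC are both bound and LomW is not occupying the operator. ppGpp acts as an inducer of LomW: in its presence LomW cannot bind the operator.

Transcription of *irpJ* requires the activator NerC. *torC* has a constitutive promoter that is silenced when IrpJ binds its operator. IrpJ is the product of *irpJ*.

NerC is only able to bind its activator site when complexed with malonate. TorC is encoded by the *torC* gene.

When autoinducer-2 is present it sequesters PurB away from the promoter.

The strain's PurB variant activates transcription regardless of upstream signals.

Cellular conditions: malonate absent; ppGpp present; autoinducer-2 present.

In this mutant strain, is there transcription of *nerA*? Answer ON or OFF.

ppGpp is present, so LomW is inactive.
PurB is constitutively active in this strain.
Malonate is absent, so NerC is inactive.
Required activator NerC is absent, so *irpJ* is not transcribed.
So IrpJ is not produced.
With no repressor bound, *torC* is transcribed.
So TorC is produced and active.
No repressor is bound and PurB and TorC are active, so *nerA* is transcribed.

ON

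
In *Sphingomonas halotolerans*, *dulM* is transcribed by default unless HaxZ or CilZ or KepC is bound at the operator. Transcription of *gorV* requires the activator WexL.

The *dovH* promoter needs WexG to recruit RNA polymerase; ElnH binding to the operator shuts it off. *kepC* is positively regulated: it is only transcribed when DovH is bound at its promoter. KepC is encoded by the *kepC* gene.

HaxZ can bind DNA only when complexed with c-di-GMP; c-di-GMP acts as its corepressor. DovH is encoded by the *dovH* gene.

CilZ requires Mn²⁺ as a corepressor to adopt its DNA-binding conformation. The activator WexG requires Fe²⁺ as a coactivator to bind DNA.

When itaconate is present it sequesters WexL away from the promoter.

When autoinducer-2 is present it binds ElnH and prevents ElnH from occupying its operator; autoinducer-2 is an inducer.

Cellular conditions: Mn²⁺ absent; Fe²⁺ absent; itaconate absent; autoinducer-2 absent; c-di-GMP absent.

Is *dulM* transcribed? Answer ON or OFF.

c-di-GMP is absent, so HaxZ is inactive.
Mn²⁺ is absent, so CilZ is inactive.
Autoinducer-2 is absent, so ElnH is active.
Fe²⁺ is absent, so WexG is inactive.
With repressor ElnH bound, *dovH* is not transcribed.
So DovH is not produced.
Required activator DovH is absent, so *kepC* is not transcribed.
So KepC is not produced.
With no repressor bound, *dulM* is transcribed.

ON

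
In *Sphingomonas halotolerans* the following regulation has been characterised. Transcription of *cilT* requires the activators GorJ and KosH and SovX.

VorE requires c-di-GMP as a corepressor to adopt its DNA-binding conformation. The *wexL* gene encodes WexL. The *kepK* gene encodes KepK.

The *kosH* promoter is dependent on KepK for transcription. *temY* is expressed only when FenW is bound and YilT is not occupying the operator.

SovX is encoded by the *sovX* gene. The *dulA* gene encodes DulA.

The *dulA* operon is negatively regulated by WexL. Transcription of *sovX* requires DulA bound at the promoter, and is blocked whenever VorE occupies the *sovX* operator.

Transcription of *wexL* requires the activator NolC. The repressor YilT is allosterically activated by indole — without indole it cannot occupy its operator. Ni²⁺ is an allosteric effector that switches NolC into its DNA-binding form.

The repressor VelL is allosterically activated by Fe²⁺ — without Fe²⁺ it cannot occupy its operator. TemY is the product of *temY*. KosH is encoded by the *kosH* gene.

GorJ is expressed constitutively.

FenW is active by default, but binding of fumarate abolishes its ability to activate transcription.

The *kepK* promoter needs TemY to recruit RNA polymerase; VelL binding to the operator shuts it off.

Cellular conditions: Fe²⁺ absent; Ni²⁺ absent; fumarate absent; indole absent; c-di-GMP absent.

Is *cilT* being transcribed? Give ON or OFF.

ON

GorJ is produced constitutively and is active.
Fe²⁺ is absent, so VelL is inactive.
Fumarate is absent, so FenW is active.
Indole is absent, so YilT is inactive.
No repressor is bound and FenW is active, so *temY* is transcribed.
So TemY is produced and active.
No repressor is bound and TemY is active, so *kepK* is transcribed.
So KepK is produced and active.
No repressor is bound and KepK is active, so *kosH* is transcribed.
So KosH is produced and active.
Ni²⁺ is absent, so NolC is inactive.
Required activator NolC is absent, so *wexL* is not transcribed.
So WexL is not produced.
With no repressor bound, *dulA* is transcribed.
So DulA is produced and active.
c-di-GMP is absent, so VorE is inactive.
No repressor is bound and DulA is active, so *sovX* is transcribed.
So SovX is produced and active.
No repressor is bound and GorJ and KosH and SovX are active, so *cilT* is transcribed.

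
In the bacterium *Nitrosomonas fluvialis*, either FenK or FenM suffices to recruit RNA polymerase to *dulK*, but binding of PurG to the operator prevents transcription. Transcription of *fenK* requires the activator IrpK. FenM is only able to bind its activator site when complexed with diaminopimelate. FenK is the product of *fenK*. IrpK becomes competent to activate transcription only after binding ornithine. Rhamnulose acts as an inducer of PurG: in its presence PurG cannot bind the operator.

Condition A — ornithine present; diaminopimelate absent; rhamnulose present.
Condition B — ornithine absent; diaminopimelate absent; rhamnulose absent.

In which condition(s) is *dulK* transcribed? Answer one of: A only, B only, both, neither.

A only

Condition A:
Ornithine is present, so IrpK is active.
No repressor is bound and IrpK is active, so *fenK* is transcribed.
So FenK is produced and active.
Diaminopimelate is absent, so FenM is inactive.
Rhamnulose is present, so PurG is inactive.
Activator FenK is present, so *dulK* is transcribed.
→ *dulK* is ON in A.
Condition B:
Ornithine is absent, so IrpK is inactive.
Required activator IrpK is absent, so *fenK* is not transcribed.
So FenK is not produced.
Diaminopimelate is absent, so FenM is inactive.
Rhamnulose is absent, so PurG is active.
With repressor PurG bound, *dulK* is not transcribed.
→ *dulK* is OFF in B.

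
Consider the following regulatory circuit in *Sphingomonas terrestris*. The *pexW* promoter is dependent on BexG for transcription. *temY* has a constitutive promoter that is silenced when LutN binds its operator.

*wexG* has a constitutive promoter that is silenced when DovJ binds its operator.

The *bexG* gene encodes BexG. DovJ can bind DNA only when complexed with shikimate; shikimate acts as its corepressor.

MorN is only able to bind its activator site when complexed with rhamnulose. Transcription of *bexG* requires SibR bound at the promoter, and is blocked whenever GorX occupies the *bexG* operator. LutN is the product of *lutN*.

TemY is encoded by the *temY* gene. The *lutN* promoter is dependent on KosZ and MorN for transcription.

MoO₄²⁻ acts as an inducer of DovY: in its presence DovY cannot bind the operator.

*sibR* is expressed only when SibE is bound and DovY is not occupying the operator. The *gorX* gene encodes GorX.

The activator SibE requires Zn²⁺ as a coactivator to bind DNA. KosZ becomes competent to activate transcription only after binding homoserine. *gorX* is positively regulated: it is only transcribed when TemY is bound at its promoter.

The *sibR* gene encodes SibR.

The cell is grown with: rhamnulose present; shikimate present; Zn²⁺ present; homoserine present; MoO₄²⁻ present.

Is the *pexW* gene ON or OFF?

Homoserine is present, so KosZ is active.
Rhamnulose is present, so MorN is active.
No repressor is bound and KosZ and MorN are active, so *lutN* is transcribed.
So LutN is produced and active.
With repressor LutN bound, *temY* is not transcribed.
So TemY is not produced.
Required activator TemY is absent, so *gorX* is not transcribed.
So GorX is not produced.
Zn²⁺ is present, so SibE is active.
MoO₄²⁻ is present, so DovY is inactive.
No repressor is bound and SibE is active, so *sibR* is transcribed.
So SibR is produced and active.
No repressor is bound and SibR is active, so *bexG* is transcribed.
So BexG is produced and active.
No repressor is bound and BexG is active, so *pexW* is transcribed.

ON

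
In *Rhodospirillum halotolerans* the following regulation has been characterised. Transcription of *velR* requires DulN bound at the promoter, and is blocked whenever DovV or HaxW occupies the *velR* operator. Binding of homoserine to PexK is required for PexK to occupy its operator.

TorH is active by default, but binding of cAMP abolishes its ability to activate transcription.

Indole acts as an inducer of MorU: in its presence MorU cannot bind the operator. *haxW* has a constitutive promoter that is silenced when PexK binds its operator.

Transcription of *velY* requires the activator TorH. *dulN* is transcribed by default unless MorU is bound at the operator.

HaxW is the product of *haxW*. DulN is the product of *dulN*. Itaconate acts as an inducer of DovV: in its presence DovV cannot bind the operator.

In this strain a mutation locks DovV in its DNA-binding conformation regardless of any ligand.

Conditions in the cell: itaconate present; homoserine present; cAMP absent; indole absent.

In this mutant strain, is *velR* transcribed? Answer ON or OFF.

Indole is absent, so MorU is active.
With repressor MorU bound, *dulN* is not transcribed.
So DulN is not produced.
DovV is constitutively active in this strain.
Homoserine is present, so PexK is active.
With repressor PexK bound, *haxW* is not transcribed.
So HaxW is not produced.
With repressor DovV bound, *velR* is not transcribed.

OFF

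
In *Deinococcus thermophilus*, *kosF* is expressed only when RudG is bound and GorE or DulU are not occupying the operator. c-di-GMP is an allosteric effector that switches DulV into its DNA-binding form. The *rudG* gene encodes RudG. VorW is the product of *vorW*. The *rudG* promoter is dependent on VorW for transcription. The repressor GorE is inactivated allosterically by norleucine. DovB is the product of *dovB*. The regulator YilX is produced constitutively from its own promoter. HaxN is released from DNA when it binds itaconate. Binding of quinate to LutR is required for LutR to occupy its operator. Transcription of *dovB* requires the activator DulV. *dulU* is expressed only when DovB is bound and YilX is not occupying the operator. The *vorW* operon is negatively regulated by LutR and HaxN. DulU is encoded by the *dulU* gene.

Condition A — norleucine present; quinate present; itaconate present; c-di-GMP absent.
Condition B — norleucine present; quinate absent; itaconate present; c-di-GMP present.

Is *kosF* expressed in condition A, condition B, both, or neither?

Condition A:
Norleucine is present, so GorE is inactive.
Quinate is present, so LutR is active.
Itaconate is present, so HaxN is inactive.
With repressor LutR bound, *vorW* is not transcribed.
So VorW is not produced.
Required activator VorW is absent, so *rudG* is not transcribed.
So RudG is not produced.
c-di-GMP is absent, so DulV is inactive.
Required activator DulV is absent, so *dovB* is not transcribed.
So DovB is not produced.
YilX is produced constitutively and is active.
With repressor YilX bound, *dulU* is not transcribed.
So DulU is not produced.
Required activator RudG is absent, so *kosF* is not transcribed.
→ *kosF* is OFF in A.
Condition B:
Norleucine is present, so GorE is inactive.
Quinate is absent, so LutR is inactive.
Itaconate is present, so HaxN is inactive.
With no repressor bound, *vorW* is transcribed.
So VorW is produced and active.
No repressor is bound and VorW is active, so *rudG* is transcribed.
So RudG is produced and active.
c-di-GMP is present, so DulV is active.
No repressor is bound and DulV is active, so *dovB* is transcribed.
So DovB is produced and active.
YilX is produced constitutively and is active.
With repressor YilX bound, *dulU* is not transcribed.
So DulU is not produced.
No repressor is bound and RudG is active, so *kosF* is transcribed.
→ *kosF* is ON in B.

B only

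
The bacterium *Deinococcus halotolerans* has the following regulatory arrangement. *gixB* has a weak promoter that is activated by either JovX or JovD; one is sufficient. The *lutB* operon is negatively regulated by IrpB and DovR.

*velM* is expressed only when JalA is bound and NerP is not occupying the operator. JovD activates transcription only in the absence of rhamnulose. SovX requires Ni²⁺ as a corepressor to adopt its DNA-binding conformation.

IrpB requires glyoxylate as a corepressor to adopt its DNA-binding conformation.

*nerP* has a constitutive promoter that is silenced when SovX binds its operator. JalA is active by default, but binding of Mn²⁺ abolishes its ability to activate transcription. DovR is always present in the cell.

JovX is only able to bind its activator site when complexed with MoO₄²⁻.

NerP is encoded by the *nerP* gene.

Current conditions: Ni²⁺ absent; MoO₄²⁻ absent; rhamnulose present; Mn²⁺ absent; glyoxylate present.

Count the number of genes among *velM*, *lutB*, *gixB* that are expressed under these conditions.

Mn²⁺ is absent, so JalA is active.
Ni²⁺ is absent, so SovX is inactive.
With no repressor bound, *nerP* is transcribed.
So NerP is produced and active.
With repressor NerP bound, *velM* is not transcribed.
→ *velM* is OFF.
Glyoxylate is present, so IrpB is active.
DovR is produced constitutively and is active.
With repressor IrpB bound, *lutB* is not transcribed.
→ *lutB* is OFF.
MoO₄²⁻ is absent, so JovX is inactive.
Rhamnulose is present, so JovD is inactive.
No activator is available at the *gixB* promoter, so *gixB* is not transcribed.
→ *gixB* is OFF.
0 of the 3 genes are transcribed.

0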